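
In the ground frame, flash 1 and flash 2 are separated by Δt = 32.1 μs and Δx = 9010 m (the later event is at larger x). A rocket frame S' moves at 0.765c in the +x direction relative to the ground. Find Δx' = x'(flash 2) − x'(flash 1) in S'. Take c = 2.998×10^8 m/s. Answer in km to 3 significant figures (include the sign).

γ = 1/√(1 − 0.765²) = 1.5527
Δx' = γ(Δx − vΔt) = 1.5527 × (9010 m − 0.765×(2.998×10^8 m/s)×32.1×10^-6 s)
= 1.5527 × (1648.0 m) = 2.56 km

Δx' ≈ 2.56 km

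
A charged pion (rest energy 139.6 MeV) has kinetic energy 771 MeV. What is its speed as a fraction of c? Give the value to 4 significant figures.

β ≈ 0.9882

γ = 1 + K/(m₀c²) = 1 + 771/139.6 = 6.52292
β = √(1 − 1/γ²) = 0.9882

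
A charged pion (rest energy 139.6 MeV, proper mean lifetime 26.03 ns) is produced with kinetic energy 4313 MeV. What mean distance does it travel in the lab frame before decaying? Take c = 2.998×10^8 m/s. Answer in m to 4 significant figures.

d ≈ 248.8 m

γ = 1 + K/(m₀c²) = 1 + 4313/139.6 = 31.8954
β = √(1 − 1/γ²) = 0.999508
Dilated lifetime: γτ₀ = 31.8954 × 26.03 ns = 830.238 ns
d = βc·γτ₀ = 0.999508 × (2.998×10^8 m/s) × 8.30238×10^-7 s = 248.8 m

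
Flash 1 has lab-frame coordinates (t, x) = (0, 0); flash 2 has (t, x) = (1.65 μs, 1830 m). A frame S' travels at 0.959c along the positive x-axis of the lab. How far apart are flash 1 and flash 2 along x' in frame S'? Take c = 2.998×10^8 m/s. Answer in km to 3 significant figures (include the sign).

γ = 1/√(1 − 0.959²) = 3.5285
Δx' = γ(Δx − vΔt) = 3.5285 × (1830 m − 0.959×(2.998×10^8 m/s)×1.65×10^-6 s)
= 3.5285 × (1355.6 m) = 4.78 km

Δx' ≈ 4.78 km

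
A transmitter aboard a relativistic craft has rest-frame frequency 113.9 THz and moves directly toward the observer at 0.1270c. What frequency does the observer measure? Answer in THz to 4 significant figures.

f_obs ≈ 129.4 THz

Relativistic Doppler: f_obs = f_src √((1+β)/(1−β))
= 113.9 × √(1.12700/0.873000) = 113.9 × 1.13620 = 129.4 THz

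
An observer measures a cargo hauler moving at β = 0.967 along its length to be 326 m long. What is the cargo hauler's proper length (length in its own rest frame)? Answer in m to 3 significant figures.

L₀ ≈ 1280 m

γ = 1/√(1 − 0.967²) = 3.9250
L₀ = γL = 3.9250 × 326 = 1280 m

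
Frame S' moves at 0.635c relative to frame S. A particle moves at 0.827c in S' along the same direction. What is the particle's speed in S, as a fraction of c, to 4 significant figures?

u ≈ 0.9586c

Relativistic velocity addition: u = (u' + v)/(1 + u'v/c²)
= (0.827 + 0.635)/(1 + 0.827×0.635) = 1.462/1.52514 = 0.9586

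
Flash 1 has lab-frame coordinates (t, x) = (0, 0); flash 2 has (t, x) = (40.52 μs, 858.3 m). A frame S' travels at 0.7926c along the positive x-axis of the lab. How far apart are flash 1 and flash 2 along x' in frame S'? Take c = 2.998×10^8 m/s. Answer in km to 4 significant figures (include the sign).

γ = 1/√(1 − 0.7926²) = 1.64004
Δx' = γ(Δx − vΔt) = 1.64004 × (858.3 m − 0.7926×(2.998×10^8 m/s)×40.52×10^-6 s)
= 1.64004 × (-8770.12 m) = -14.38 km

Δx' ≈ -14.38 km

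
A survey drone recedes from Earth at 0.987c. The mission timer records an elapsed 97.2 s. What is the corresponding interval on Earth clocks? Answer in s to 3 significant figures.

Δt ≈ 605 s

γ = 1/√(1 − 0.987²) = 6.2220
Time dilation: Δt = γτ₀ = 6.2220 × 97.2 s = 605 s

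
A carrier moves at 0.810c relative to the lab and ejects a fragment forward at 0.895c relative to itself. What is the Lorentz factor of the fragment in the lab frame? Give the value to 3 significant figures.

γ ≈ 6.59

u_lab = (0.895 + 0.810)/(1 + 0.895×0.810) = 1.705/1.72495 = 0.988434
γ = 1/√(1 − 0.988434²) = 6.59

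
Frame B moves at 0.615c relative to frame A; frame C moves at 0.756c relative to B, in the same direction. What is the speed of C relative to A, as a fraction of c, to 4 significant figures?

u ≈ 0.9359c

Compose boost 2: (0.756 + 0.615)/(1 + 0.756×0.615) = 1.371/1.46494 = 0.9359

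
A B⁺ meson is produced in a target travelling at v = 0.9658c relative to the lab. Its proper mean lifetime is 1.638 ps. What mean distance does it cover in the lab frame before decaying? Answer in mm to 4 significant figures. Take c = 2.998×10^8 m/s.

γ = 1/√(1 − 0.9658²) = 3.85671
Dilated lifetime: Δt = γτ₀ = 3.85671 × 1.638 ps = 6.31730 ps
d = vΔt = 0.9658c × 6.31730 ps = 2.89547×10^8 m/s × 6.31730×10^-12 s = 1.829 mm

d ≈ 1.829 mm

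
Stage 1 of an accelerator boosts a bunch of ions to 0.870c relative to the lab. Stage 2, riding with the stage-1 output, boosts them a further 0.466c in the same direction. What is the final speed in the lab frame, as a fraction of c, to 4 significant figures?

u ≈ 0.9506c

Compose boost 2: (0.466 + 0.870)/(1 + 0.466×0.870) = 1.336/1.40542 = 0.9506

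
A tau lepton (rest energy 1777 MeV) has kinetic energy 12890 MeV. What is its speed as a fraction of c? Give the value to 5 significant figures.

γ = 1 + K/(m₀c²) = 1 + 12890/1777 = 8.253799
β = √(1 − 1/γ²) = 0.99263

β ≈ 0.99263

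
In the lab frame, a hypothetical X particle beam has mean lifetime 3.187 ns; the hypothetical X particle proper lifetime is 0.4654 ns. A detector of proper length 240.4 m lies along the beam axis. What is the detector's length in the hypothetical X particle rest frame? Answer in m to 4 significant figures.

Time dilation ⇒ γ = Δt/τ₀ = 3.187/0.4654 = 6.84787
Length contraction: L = L₀/γ = 240.4/6.84787 = 35.11 m

L ≈ 35.11 m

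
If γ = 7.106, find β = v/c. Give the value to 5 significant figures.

β = √(1 − 1/γ²) = √(1 − 1/7.106²) = √(0.9801962) = 0.99005

β ≈ 0.99005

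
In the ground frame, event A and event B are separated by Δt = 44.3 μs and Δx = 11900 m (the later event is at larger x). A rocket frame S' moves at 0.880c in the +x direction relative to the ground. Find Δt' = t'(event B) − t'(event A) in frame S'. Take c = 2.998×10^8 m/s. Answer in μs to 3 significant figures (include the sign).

γ = 1/√(1 − 0.880²) = 2.1054
Δt' = γ(Δt − vΔx/c²) = 2.1054 × (44.3 μs − 0.880×11900 m / (2.998×10^8 m/s))
= 2.1054 × (9.3700 μs) = 19.7 μs

Δt' ≈ 19.7 μs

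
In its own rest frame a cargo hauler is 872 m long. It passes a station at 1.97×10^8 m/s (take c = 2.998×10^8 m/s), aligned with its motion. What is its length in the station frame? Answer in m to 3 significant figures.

β = v/c = 1.97×10^8 / 2.998×10^8 = 0.65710
γ = 1/√(1 − 0.65710²) = 1.3266
Length contraction: L = L₀/γ = 872/1.3266 = 657 m

L ≈ 657 m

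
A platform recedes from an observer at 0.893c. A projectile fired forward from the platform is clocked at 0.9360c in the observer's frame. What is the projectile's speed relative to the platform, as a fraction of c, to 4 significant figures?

Inverse velocity addition: u' = (u − v)/(1 − uv/c²)
= (0.9360 − 0.893)/(1 − 0.9360×0.893) = 0.04300/0.164152 = 0.2620

u' ≈ 0.2620c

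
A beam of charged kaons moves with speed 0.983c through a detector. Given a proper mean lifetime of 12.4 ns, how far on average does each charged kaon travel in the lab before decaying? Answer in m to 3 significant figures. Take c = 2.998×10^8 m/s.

γ = 1/√(1 − 0.983²) = 5.4465
Dilated lifetime: Δt = γτ₀ = 5.4465 × 12.4 ns = 67.536 ns
d = vΔt = 0.983c × 67.536 ns = 2.9470×10^8 m/s × 6.7536×10^-8 s = 19.9 m

d ≈ 19.9 m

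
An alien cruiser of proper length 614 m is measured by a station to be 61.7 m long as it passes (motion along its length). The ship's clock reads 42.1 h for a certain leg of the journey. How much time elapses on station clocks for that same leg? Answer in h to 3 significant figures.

Δt ≈ 419 h

Length contraction ⇒ γ = L₀/L = 614/61.7 = 9.9514
Time dilation: Δt = γτ₀ = 9.9514 × 42.1 h = 419 h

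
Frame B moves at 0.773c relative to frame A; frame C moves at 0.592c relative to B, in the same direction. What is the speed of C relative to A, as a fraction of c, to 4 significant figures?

u ≈ 0.9365c

Compose boost 2: (0.592 + 0.773)/(1 + 0.592×0.773) = 1.365/1.45762 = 0.9365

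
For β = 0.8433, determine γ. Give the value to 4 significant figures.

γ ≈ 1.861

γ = 1/√(1 − β²) = 1/√(1 − 0.8433²) = 1/√(0.288845) = 1.861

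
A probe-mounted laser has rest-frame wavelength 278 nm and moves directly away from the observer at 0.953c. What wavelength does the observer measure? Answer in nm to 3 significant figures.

Relativistic Doppler: λ_obs = λ_src √((1+β)/(1−β))
= 278 × √(1.9530/0.047000) = 278 × 6.4462 = 1790 nm

λ_obs ≈ 1790 nm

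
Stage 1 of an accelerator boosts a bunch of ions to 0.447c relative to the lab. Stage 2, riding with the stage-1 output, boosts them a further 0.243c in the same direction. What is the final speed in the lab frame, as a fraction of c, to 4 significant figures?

Compose boost 2: (0.243 + 0.447)/(1 + 0.243×0.447) = 0.6900/1.10862 = 0.6224

u ≈ 0.6224c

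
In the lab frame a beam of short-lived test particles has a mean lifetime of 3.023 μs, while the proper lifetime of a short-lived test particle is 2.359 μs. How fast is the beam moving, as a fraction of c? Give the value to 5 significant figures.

β ≈ 0.62534

γ = Δt/τ₀ = 3.023/2.359 = 1.281475
β = √(1 − 1/γ²) = √(1 − 1/1.281475²) = 0.62534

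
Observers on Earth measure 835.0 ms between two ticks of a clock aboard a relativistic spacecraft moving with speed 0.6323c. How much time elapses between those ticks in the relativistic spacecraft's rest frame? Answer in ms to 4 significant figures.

γ = 1/√(1 − 0.6323²) = 1.29078
Proper time: τ₀ = Δt/γ = 835.0/1.29078 = 646.9 ms

τ₀ ≈ 646.9 ms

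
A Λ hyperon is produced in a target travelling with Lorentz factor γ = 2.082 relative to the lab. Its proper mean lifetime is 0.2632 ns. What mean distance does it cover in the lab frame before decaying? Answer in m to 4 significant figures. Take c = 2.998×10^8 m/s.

d ≈ 0.1441 m

β = √(1 − 1/γ²) = √(1 − 1/2.082²) = 0.877100
Dilated lifetime: Δt = γτ₀ = 2.082 × 0.2632 ns = 0.547982 ns
d = vΔt = 0.877100c × 0.547982 ns = 2.62955×10^8 m/s × 5.47982×10^-10 s = 0.1441 m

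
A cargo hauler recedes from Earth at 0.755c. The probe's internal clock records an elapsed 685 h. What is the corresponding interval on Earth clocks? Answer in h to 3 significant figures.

γ = 1/√(1 − 0.755²) = 1.5250
Time dilation: Δt = γτ₀ = 1.5250 × 685 h = 1040 h

Δt ≈ 1040 h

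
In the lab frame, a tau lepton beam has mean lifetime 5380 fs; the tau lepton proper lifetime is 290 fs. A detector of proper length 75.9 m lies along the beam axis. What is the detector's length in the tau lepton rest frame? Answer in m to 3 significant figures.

Time dilation ⇒ γ = Δt/τ₀ = 5380/290 = 18.552
Length contraction: L = L₀/γ = 75.9/18.552 = 4.09 m

L ≈ 4.09 m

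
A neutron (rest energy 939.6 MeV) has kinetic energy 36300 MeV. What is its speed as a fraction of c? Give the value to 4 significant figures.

γ = 1 + K/(m₀c²) = 1 + 36300/939.6 = 39.6335
β = √(1 − 1/γ²) = 0.9997

β ≈ 0.9997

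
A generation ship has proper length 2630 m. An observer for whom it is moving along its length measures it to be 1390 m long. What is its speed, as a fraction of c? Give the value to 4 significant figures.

β ≈ 0.8489

γ = L₀/L = 2630/1390 = 1.89209
β = √(1 − 1/γ²) = 0.8489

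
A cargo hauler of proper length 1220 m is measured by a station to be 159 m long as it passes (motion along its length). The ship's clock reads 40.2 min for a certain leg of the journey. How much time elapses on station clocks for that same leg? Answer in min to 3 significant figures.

Length contraction ⇒ γ = L₀/L = 1220/159 = 7.6730
Time dilation: Δt = γτ₀ = 7.6730 × 40.2 min = 308 min

Δt ≈ 308 min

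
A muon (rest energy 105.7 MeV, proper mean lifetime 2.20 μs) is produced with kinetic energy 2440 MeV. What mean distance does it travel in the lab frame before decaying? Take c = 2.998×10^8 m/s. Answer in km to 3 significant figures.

γ = 1 + K/(m₀c²) = 1 + 2440/105.7 = 24.084
β = √(1 − 1/γ²) = 0.99914
Dilated lifetime: γτ₀ = 24.084 × 2.20 μs = 52.985 μs
d = βc·γτ₀ = 0.99914 × (2.998×10^8 m/s) × 5.2985×10^-5 s = 15.9 km

d ≈ 15.9 km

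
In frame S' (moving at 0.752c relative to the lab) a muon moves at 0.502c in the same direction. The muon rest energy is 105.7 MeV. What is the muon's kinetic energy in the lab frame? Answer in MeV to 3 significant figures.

u_lab = (0.502 + 0.752)/(1 + 0.502×0.752) = 0.910342
γ = 1/√(1 − 0.910342²) = 2.4163
K = (γ − 1)m₀c² = (2.4163 − 1) × 105.7 = 1.4163 × 105.7 = 150 MeV

K ≈ 150 MeV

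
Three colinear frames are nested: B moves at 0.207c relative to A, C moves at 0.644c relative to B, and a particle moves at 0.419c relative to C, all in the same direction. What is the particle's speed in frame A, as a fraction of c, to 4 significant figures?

u ≈ 0.8899c

Compose boost 2: (0.644 + 0.207)/(1 + 0.644×0.207) = 0.8510/1.13331 = 0.750899
Compose boost 3: (0.419 + 0.750899)/(1 + 0.419×0.750899) = 1.16990/1.31463 = 0.8899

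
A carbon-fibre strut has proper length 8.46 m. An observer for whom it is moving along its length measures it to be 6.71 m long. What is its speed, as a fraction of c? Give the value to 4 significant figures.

β ≈ 0.6090

γ = L₀/L = 8.46/6.71 = 1.26080
β = √(1 − 1/γ²) = 0.6090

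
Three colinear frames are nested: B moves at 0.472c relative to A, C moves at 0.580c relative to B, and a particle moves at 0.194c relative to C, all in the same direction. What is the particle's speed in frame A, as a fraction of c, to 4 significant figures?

u ≈ 0.8791c

Compose boost 2: (0.580 + 0.472)/(1 + 0.580×0.472) = 1.052/1.27376 = 0.825901
Compose boost 3: (0.194 + 0.825901)/(1 + 0.194×0.825901) = 1.01990/1.16022 = 0.8791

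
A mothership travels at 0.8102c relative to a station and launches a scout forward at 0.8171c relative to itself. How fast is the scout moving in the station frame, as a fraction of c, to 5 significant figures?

u ≈ 0.97911c

Compose boost 2: (0.8171 + 0.8102)/(1 + 0.8171×0.8102) = 1.6273/1.662014 = 0.97911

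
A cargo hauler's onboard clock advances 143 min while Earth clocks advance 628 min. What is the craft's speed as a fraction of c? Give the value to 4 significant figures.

β ≈ 0.9737

γ = Δt/τ₀ = 628/143 = 4.39161
β = √(1 − 1/γ²) = √(1 − 1/4.39161²) = 0.9737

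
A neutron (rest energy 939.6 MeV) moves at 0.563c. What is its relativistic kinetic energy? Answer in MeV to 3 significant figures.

γ = 1/√(1 − 0.563²) = 1.2100
K = (γ − 1)m₀c² = (1.2100 − 1) × 939.6 MeV = 0.20998 × 939.6 MeV = 197 MeV

K ≈ 197 MeV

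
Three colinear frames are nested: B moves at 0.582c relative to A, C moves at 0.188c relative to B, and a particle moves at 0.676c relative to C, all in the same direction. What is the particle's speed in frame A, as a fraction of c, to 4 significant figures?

Compose boost 2: (0.188 + 0.582)/(1 + 0.188×0.582) = 0.7700/1.10942 = 0.694059
Compose boost 3: (0.676 + 0.694059)/(1 + 0.676×0.694059) = 1.37006/1.46918 = 0.9325

u ≈ 0.9325c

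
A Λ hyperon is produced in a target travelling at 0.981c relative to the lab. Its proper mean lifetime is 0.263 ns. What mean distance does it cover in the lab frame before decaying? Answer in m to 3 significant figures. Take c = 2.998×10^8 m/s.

d ≈ 0.399 m

γ = 1/√(1 − 0.981²) = 5.1544
Dilated lifetime: Δt = γτ₀ = 5.1544 × 0.263 ns = 1.3556 ns
d = vΔt = 0.981c × 1.3556 ns = 2.9410×10^8 m/s × 1.3556×10^-9 s = 0.399 m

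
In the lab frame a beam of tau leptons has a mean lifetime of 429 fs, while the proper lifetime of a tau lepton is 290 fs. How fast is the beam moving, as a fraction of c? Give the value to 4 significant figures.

β ≈ 0.7369

γ = Δt/τ₀ = 429/290 = 1.47931
β = √(1 − 1/γ²) = √(1 − 1/1.47931²) = 0.7369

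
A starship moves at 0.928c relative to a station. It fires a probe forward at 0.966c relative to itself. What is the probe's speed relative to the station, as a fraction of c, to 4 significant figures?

Relativistic velocity addition: u = (u' + v)/(1 + u'v/c²)
= (0.966 + 0.928)/(1 + 0.966×0.928) = 1.894/1.89645 = 0.9987

u ≈ 0.9987c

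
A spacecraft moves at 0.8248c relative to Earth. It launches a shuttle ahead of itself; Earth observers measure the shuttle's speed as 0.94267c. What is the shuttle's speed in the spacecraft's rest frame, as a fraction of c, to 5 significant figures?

u' ≈ 0.52979c

Inverse velocity addition: u' = (u − v)/(1 − uv/c²)
= (0.94267 − 0.8248)/(1 − 0.94267×0.8248) = 0.11787/0.2224858 = 0.52979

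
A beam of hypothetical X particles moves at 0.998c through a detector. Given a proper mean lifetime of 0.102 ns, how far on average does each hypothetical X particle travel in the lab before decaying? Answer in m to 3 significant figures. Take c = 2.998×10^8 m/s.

γ = 1/√(1 − 0.998²) = 15.819
Dilated lifetime: Δt = γτ₀ = 15.819 × 0.102 ns = 1.6136 ns
d = vΔt = 0.998c × 1.6136 ns = 2.9920×10^8 m/s × 1.6136×10^-9 s = 0.483 m

d ≈ 0.483 m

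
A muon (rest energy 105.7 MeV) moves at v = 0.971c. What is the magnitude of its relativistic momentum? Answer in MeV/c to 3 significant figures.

γ = 1/√(1 − 0.971²) = 4.1827
p = γβm₀c = 4.1827 × 0.971 × 105.7 MeV/c = 429 MeV/c

p ≈ 429 MeV/c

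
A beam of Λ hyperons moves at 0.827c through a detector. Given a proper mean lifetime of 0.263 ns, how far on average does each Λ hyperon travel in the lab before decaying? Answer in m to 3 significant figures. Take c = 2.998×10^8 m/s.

d ≈ 0.116 m

γ = 1/√(1 − 0.827²) = 1.7787
Dilated lifetime: Δt = γτ₀ = 1.7787 × 0.263 ns = 0.46780 ns
d = vΔt = 0.827c × 0.46780 ns = 2.4793×10^8 m/s × 4.6780×10^-10 s = 0.116 m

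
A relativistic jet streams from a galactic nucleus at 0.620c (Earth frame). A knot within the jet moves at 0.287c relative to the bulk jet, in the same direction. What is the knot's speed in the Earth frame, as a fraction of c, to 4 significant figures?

u ≈ 0.7700c

Relativistic velocity addition: u = (u' + v)/(1 + u'v/c²)
= (0.287 + 0.620)/(1 + 0.287×0.620) = 0.9070/1.17794 = 0.7700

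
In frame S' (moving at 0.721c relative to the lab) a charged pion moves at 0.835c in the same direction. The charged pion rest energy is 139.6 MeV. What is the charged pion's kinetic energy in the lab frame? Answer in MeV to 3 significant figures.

u_lab = (0.835 + 0.721)/(1 + 0.835×0.721) = 0.971265
γ = 1/√(1 − 0.971265²) = 4.2016
K = (γ − 1)m₀c² = (4.2016 − 1) × 139.6 = 3.2016 × 139.6 = 447 MeV

K ≈ 447 MeV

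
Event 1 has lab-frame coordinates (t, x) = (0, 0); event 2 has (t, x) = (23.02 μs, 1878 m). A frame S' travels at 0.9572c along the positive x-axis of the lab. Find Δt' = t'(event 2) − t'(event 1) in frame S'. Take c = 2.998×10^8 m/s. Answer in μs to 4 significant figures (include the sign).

γ = 1/√(1 − 0.9572²) = 3.45510
Δt' = γ(Δt − vΔx/c²) = 3.45510 × (23.02 μs − 0.9572×1878 m / (2.998×10^8 m/s))
= 3.45510 × (17.0239 μs) = 58.82 μs

Δt' ≈ 58.82 μs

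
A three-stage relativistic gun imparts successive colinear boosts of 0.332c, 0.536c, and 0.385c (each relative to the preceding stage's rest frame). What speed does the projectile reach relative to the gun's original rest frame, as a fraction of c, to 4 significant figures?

u ≈ 0.8739c

Compose boost 2: (0.536 + 0.332)/(1 + 0.536×0.332) = 0.8680/1.17795 = 0.736872
Compose boost 3: (0.385 + 0.736872)/(1 + 0.385×0.736872) = 1.12187/1.28370 = 0.8739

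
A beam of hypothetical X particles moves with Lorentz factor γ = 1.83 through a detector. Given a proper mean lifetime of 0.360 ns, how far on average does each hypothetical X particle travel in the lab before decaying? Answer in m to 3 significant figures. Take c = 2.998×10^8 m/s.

d ≈ 0.165 m

β = √(1 − 1/γ²) = √(1 − 1/1.83²) = 0.83749
Dilated lifetime: Δt = γτ₀ = 1.83 × 0.360 ns = 0.65880 ns
d = vΔt = 0.83749c × 0.65880 ns = 2.5108×10^8 m/s × 6.5880×10^-10 s = 0.165 m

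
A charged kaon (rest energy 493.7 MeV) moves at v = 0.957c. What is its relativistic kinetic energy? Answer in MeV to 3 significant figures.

γ = 1/√(1 − 0.957²) = 3.4472
K = (γ − 1)m₀c² = (3.4472 − 1) × 493.7 MeV = 2.4472 × 493.7 MeV = 1210 MeV

K ≈ 1210 MeV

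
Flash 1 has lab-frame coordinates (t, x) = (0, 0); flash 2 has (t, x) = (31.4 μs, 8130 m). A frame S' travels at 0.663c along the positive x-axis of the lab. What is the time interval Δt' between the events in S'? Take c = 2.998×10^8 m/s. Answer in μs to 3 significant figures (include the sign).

Δt' ≈ 17.9 μs

γ = 1/√(1 − 0.663²) = 1.3358
Δt' = γ(Δt − vΔx/c²) = 1.3358 × (31.4 μs − 0.663×8130 m / (2.998×10^8 m/s))
= 1.3358 × (13.421 μs) = 17.9 μs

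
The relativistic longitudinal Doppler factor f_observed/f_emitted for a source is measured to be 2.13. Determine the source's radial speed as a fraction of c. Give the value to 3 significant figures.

β ≈ 0.639

f_obs/f_src = √((1+β)/(1−β)) = 2.13  ⇒  (1+β)/(1−β) = 4.5369
β = |1 − D²|/(1 + D²) = |1 − 4.5369|/(1 + 4.5369) = 0.639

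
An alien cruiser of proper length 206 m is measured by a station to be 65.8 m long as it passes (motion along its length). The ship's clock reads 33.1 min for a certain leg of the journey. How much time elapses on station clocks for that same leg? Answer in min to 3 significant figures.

Δt ≈ 104 min

Length contraction ⇒ γ = L₀/L = 206/65.8 = 3.1307
Time dilation: Δt = γτ₀ = 3.1307 × 33.1 min = 104 min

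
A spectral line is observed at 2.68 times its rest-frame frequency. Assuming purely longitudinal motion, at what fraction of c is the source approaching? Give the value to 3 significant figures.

f_obs/f_src = √((1+β)/(1−β)) = 2.68  ⇒  (1+β)/(1−β) = 7.1824
β = |1 − D²|/(1 + D²) = |1 − 7.1824|/(1 + 7.1824) = 0.756

β ≈ 0.756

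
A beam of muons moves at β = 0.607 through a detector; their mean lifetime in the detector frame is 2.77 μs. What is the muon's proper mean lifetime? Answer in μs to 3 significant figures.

γ = 1/√(1 − 0.607²) = 1.2583
Proper time: τ₀ = Δt/γ = 2.77/1.2583 = 2.20 μs

τ₀ ≈ 2.20 μs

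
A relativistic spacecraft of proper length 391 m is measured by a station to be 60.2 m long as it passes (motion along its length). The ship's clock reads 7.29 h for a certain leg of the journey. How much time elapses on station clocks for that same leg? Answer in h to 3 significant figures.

Δt ≈ 47.3 h

Length contraction ⇒ γ = L₀/L = 391/60.2 = 6.4950
Time dilation: Δt = γτ₀ = 6.4950 × 7.29 h = 47.3 h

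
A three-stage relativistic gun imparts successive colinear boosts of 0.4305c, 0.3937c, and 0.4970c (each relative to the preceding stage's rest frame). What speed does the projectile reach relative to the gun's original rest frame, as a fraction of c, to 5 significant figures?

Compose boost 2: (0.3937 + 0.4305)/(1 + 0.3937×0.4305) = 0.82420/1.169488 = 0.7047529
Compose boost 3: (0.4970 + 0.7047529)/(1 + 0.4970×0.7047529) = 1.201753/1.350262 = 0.89001

u ≈ 0.89001c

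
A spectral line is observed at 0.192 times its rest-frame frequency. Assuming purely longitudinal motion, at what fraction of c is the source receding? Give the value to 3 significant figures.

β ≈ 0.929

f_obs/f_src = √((1−β)/(1+β)) = 0.192  ⇒  (1−β)/(1+β) = 0.036864
β = |1 − D²|/(1 + D²) = |1 − 0.036864|/(1 + 0.036864) = 0.929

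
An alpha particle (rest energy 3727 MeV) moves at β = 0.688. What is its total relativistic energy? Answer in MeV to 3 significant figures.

γ = 1/√(1 − 0.688²) = 1.3780
E = γm₀c² = 1.3780 × 3727 MeV = 5140 MeV

E ≈ 5140 MeV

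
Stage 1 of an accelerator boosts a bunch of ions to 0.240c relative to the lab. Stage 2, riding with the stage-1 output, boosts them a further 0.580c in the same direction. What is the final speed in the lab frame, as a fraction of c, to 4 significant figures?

u ≈ 0.7198c

Compose boost 2: (0.580 + 0.240)/(1 + 0.580×0.240) = 0.8200/1.13920 = 0.7198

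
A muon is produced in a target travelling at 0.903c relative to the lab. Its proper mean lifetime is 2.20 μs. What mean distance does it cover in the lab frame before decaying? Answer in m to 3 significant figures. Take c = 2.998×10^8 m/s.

γ = 1/√(1 − 0.903²) = 2.3275
Dilated lifetime: Δt = γτ₀ = 2.3275 × 2.20 μs = 5.1206 μs
d = vΔt = 0.903c × 5.1206 μs = 2.7072×10^8 m/s × 5.1206×10^-6 s = 1390 m

d ≈ 1390 m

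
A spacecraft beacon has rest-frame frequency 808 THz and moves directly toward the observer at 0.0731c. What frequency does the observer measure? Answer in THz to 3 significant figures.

f_obs ≈ 869 THz

Relativistic Doppler: f_obs = f_src √((1+β)/(1−β))
= 808 × √(1.0731/0.92690) = 808 × 1.0760 = 869 THz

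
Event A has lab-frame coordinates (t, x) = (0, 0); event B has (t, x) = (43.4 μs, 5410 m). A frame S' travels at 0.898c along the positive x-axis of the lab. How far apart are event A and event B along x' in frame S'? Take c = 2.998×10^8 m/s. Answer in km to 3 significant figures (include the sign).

Δx' ≈ -14.3 km

γ = 1/√(1 − 0.898²) = 2.2728
Δx' = γ(Δx − vΔt) = 2.2728 × (5410 m − 0.898×(2.998×10^8 m/s)×43.4×10^-6 s)
= 2.2728 × (-6274.2 m) = -14.3 km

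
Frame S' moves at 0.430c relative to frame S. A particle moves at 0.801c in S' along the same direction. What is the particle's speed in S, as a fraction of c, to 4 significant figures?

Relativistic velocity addition: u = (u' + v)/(1 + u'v/c²)
= (0.801 + 0.430)/(1 + 0.801×0.430) = 1.231/1.34443 = 0.9156

u ≈ 0.9156c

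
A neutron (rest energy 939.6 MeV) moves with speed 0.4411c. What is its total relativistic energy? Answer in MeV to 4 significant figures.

γ = 1/√(1 − 0.4411²) = 1.11426
E = γm₀c² = 1.11426 × 939.6 MeV = 1047 MeV

E ≈ 1047 MeV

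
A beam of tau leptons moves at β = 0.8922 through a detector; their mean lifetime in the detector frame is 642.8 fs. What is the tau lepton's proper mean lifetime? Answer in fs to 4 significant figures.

γ = 1/√(1 − 0.8922²) = 2.21415
Proper time: τ₀ = Δt/γ = 642.8/2.21415 = 290.3 fs

τ₀ ≈ 290.3 fs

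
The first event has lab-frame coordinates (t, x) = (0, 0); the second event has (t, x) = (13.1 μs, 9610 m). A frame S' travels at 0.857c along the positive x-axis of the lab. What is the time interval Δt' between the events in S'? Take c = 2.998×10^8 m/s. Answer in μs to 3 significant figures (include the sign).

γ = 1/√(1 − 0.857²) = 1.9406
Δt' = γ(Δt − vΔx/c²) = 1.9406 × (13.1 μs − 0.857×9610 m / (2.998×10^8 m/s))
= 1.9406 × (-14.371 μs) = -27.9 μs

Δt' ≈ -27.9 μs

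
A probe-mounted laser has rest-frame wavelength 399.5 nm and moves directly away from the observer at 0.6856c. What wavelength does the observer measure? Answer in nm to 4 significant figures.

λ_obs ≈ 925.0 nm

Relativistic Doppler: λ_obs = λ_src √((1+β)/(1−β))
= 399.5 × √(1.68560/0.314400) = 399.5 × 2.31545 = 925.0 nm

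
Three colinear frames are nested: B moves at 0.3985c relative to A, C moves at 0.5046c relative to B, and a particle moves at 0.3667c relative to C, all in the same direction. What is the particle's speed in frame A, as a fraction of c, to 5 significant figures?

Compose boost 2: (0.5046 + 0.3985)/(1 + 0.5046×0.3985) = 0.90310/1.201083 = 0.7519047
Compose boost 3: (0.3667 + 0.7519047)/(1 + 0.3667×0.7519047) = 1.118605/1.275723 = 0.87684

u ≈ 0.87684c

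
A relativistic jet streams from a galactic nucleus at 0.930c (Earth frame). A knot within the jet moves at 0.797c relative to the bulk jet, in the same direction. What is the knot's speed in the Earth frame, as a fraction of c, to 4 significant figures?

Relativistic velocity addition: u = (u' + v)/(1 + u'v/c²)
= (0.797 + 0.930)/(1 + 0.797×0.930) = 1.727/1.74121 = 0.9918

u ≈ 0.9918c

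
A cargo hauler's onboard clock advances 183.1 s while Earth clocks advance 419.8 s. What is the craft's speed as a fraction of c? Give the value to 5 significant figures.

γ = Δt/τ₀ = 419.8/183.1 = 2.292736
β = √(1 − 1/γ²) = √(1 − 1/2.292736²) = 0.89987

β ≈ 0.89987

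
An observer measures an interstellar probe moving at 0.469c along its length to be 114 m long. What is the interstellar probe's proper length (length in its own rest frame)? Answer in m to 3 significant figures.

L₀ ≈ 129 m

γ = 1/√(1 − 0.469²) = 1.1322
L₀ = γL = 1.1322 × 114 = 129 m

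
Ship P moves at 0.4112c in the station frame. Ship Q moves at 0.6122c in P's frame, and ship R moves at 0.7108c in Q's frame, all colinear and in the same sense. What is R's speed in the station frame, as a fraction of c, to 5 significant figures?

u ≈ 0.96664c

Compose boost 2: (0.6122 + 0.4112)/(1 + 0.6122×0.4112) = 1.0234/1.251737 = 0.8175841
Compose boost 3: (0.7108 + 0.8175841)/(1 + 0.7108×0.8175841) = 1.528384/1.581139 = 0.96664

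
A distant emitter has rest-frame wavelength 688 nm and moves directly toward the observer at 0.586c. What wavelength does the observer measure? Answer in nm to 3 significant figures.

λ_obs ≈ 352 nm

Relativistic Doppler: λ_obs = λ_src √((1−β)/(1+β))
= 688 × √(0.41400/1.5860) = 688 × 0.51091 = 352 nm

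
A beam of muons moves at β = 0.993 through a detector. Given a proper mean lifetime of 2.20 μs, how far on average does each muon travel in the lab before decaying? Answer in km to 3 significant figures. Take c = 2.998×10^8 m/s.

d ≈ 5.54 km

γ = 1/√(1 − 0.993²) = 8.4664
Dilated lifetime: Δt = γτ₀ = 8.4664 × 2.20 μs = 18.626 μs
d = vΔt = 0.993c × 18.626 μs = 2.9770×10^8 m/s × 1.8626×10^-5 s = 5.54 km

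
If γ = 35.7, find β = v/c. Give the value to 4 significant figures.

β ≈ 0.9996

β = √(1 − 1/γ²) = √(1 − 1/35.7²) = √(0.999215) = 0.9996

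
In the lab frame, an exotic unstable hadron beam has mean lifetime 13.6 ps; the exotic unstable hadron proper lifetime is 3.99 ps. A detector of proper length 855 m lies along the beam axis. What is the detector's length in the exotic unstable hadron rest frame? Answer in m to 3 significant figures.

L ≈ 251 m

Time dilation ⇒ γ = Δt/τ₀ = 13.6/3.99 = 3.4085
Length contraction: L = L₀/γ = 855/3.4085 = 251 m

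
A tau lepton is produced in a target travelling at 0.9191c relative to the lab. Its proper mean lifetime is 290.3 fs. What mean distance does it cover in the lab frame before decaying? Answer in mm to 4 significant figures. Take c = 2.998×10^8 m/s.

γ = 1/√(1 − 0.9191²) = 2.53791
Dilated lifetime: Δt = γτ₀ = 2.53791 × 290.3 fs = 736.756 fs
d = vΔt = 0.9191c × 736.756 fs = 2.75546×10^8 m/s × 7.36756×10^-13 s = 0.2030 mm

d ≈ 0.2030 mm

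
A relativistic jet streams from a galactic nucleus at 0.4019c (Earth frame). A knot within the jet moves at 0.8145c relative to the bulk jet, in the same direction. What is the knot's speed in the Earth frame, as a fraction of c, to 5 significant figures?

Relativistic velocity addition: u = (u' + v)/(1 + u'v/c²)
= (0.8145 + 0.4019)/(1 + 0.8145×0.4019) = 1.2164/1.327348 = 0.91641

u ≈ 0.91641c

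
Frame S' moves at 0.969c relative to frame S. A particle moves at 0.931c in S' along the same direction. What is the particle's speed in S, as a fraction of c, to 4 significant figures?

u ≈ 0.9989c

Relativistic velocity addition: u = (u' + v)/(1 + u'v/c²)
= (0.931 + 0.969)/(1 + 0.931×0.969) = 1.900/1.90214 = 0.9989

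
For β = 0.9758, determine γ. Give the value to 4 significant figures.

γ = 1/√(1 − β²) = 1/√(1 − 0.9758²) = 1/√(0.0478144) = 4.573

γ ≈ 4.573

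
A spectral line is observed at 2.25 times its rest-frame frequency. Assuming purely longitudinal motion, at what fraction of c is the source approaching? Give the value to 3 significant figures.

β ≈ 0.670

f_obs/f_src = √((1+β)/(1−β)) = 2.25  ⇒  (1+β)/(1−β) = 5.0625
β = |1 − D²|/(1 + D²) = |1 − 5.0625|/(1 + 5.0625) = 0.670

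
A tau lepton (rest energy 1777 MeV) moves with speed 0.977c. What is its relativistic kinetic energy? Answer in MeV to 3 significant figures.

K ≈ 6560 MeV

γ = 1/√(1 − 0.977²) = 4.6896
K = (γ − 1)m₀c² = (4.6896 − 1) × 1777 MeV = 3.6896 × 1777 MeV = 6560 MeV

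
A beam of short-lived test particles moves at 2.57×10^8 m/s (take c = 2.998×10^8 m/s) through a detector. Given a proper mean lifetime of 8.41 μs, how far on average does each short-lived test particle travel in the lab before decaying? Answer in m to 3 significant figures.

β = v/c = 2.57×10^8 / 2.998×10^8 = 0.85724
γ = 1/√(1 − 0.85724²) = 1.9420
Dilated lifetime: Δt = γτ₀ = 1.9420 × 8.41 μs = 16.333 μs
d = vΔt = 0.85724c × 16.333 μs = 2.5700×10^8 m/s × 1.6333×10^-5 s = 4200 m

d ≈ 4200 m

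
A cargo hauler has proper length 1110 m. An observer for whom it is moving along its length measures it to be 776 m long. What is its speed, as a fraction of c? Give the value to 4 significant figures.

γ = L₀/L = 1110/776 = 1.43041
β = √(1 − 1/γ²) = 0.7150

β ≈ 0.7150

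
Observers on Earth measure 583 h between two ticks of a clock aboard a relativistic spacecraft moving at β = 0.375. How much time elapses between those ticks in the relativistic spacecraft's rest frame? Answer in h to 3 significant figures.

γ = 1/√(1 − 0.375²) = 1.0787
Proper time: τ₀ = Δt/γ = 583/1.0787 = 540 h

τ₀ ≈ 540 h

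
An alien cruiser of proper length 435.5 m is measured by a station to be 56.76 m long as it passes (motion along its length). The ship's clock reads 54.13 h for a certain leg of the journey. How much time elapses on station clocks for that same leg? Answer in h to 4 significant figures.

Length contraction ⇒ γ = L₀/L = 435.5/56.76 = 7.67266
Time dilation: Δt = γτ₀ = 7.67266 × 54.13 h = 415.3 h

Δt ≈ 415.3 h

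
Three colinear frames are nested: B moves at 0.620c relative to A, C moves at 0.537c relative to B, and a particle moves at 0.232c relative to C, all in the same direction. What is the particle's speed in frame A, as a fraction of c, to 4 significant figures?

u ≈ 0.9156c

Compose boost 2: (0.537 + 0.620)/(1 + 0.537×0.620) = 1.157/1.33294 = 0.868006
Compose boost 3: (0.232 + 0.868006)/(1 + 0.232×0.868006) = 1.10001/1.20138 = 0.9156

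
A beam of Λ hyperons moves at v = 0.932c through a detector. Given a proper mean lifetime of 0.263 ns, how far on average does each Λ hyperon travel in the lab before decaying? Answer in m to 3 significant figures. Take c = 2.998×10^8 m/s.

γ = 1/√(1 − 0.932²) = 2.7589
Dilated lifetime: Δt = γτ₀ = 2.7589 × 0.263 ns = 0.72560 ns
d = vΔt = 0.932c × 0.72560 ns = 2.7941×10^8 m/s × 7.2560×10^-10 s = 0.203 m

d ≈ 0.203 m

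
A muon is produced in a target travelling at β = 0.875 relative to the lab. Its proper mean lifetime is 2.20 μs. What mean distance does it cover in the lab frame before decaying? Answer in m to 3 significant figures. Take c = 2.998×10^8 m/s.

d ≈ 1190 m

γ = 1/√(1 − 0.875²) = 2.0656
Dilated lifetime: Δt = γτ₀ = 2.0656 × 2.20 μs = 4.5443 μs
d = vΔt = 0.875c × 4.5443 μs = 2.6232×10^8 m/s × 4.5443×10^-6 s = 1190 m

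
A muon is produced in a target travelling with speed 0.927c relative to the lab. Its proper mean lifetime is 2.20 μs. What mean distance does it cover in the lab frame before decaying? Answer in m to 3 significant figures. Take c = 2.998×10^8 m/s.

γ = 1/√(1 − 0.927²) = 2.6662
Dilated lifetime: Δt = γτ₀ = 2.6662 × 2.20 μs = 5.8657 μs
d = vΔt = 0.927c × 5.8657 μs = 2.7791×10^8 m/s × 5.8657×10^-6 s = 1630 m

d ≈ 1630 m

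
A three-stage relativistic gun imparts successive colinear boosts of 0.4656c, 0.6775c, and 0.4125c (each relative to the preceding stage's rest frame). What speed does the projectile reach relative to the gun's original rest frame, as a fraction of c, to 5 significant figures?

u ≈ 0.94334c

Compose boost 2: (0.6775 + 0.4656)/(1 + 0.6775×0.4656) = 1.1431/1.315444 = 0.8689842
Compose boost 3: (0.4125 + 0.8689842)/(1 + 0.4125×0.8689842) = 1.281484/1.358456 = 0.94334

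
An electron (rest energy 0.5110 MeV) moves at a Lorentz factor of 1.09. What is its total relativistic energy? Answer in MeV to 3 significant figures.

E ≈ 0.557 MeV

γ = 1.09 (given)
E = γm₀c² = 1.09 × 0.5110 MeV = 0.557 MeV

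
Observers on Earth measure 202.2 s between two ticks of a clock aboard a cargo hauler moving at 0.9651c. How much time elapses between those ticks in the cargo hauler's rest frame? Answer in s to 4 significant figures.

τ₀ ≈ 52.95 s

γ = 1/√(1 − 0.9651²) = 3.81852
Proper time: τ₀ = Δt/γ = 202.2/3.81852 = 52.95 s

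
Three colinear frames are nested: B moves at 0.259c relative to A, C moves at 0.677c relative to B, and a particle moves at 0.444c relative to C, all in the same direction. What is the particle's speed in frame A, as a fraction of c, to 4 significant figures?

Compose boost 2: (0.677 + 0.259)/(1 + 0.677×0.259) = 0.9360/1.17534 = 0.796363
Compose boost 3: (0.444 + 0.796363)/(1 + 0.444×0.796363) = 1.24036/1.35359 = 0.9164

u ≈ 0.9164c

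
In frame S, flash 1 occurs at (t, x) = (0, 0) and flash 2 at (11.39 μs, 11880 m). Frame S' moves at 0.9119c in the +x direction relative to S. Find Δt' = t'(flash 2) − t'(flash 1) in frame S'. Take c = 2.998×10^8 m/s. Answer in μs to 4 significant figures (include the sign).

Δt' ≈ -60.29 μs

γ = 1/√(1 − 0.9119²) = 2.43657
Δt' = γ(Δt − vΔx/c²) = 2.43657 × (11.39 μs − 0.9119×11880 m / (2.998×10^8 m/s))
= 2.43657 × (-24.7453 μs) = -60.29 μs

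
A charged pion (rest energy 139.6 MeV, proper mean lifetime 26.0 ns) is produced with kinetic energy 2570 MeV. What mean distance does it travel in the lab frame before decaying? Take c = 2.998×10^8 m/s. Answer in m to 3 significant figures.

γ = 1 + K/(m₀c²) = 1 + 2570/139.6 = 19.410
β = √(1 − 1/γ²) = 0.99867
Dilated lifetime: γτ₀ = 19.410 × 26.0 ns = 504.65 ns
d = βc·γτ₀ = 0.99867 × (2.998×10^8 m/s) × 5.0465×10^-7 s = 151 m

d ≈ 151 m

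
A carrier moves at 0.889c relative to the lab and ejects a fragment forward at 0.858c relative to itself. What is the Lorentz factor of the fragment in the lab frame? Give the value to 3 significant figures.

u_lab = (0.858 + 0.889)/(1 + 0.858×0.889) = 1.747/1.76276 = 0.991058
γ = 1/√(1 − 0.991058²) = 7.49

γ ≈ 7.49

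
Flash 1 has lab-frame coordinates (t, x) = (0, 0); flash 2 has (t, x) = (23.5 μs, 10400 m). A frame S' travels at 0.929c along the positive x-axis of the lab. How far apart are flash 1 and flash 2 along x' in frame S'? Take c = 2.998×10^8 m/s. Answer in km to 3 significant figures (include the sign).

Δx' ≈ 10.4 km

γ = 1/√(1 − 0.929²) = 2.7021
Δx' = γ(Δx − vΔt) = 2.7021 × (10400 m − 0.929×(2.998×10^8 m/s)×23.5×10^-6 s)
= 2.7021 × (3854.9 m) = 10.4 km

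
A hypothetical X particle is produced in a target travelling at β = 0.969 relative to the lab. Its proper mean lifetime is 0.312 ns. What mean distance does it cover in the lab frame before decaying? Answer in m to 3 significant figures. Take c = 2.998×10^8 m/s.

γ = 1/√(1 − 0.969²) = 4.0476
Dilated lifetime: Δt = γτ₀ = 4.0476 × 0.312 ns = 1.2628 ns
d = vΔt = 0.969c × 1.2628 ns = 2.9051×10^8 m/s × 1.2628×10^-9 s = 0.367 m

d ≈ 0.367 m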